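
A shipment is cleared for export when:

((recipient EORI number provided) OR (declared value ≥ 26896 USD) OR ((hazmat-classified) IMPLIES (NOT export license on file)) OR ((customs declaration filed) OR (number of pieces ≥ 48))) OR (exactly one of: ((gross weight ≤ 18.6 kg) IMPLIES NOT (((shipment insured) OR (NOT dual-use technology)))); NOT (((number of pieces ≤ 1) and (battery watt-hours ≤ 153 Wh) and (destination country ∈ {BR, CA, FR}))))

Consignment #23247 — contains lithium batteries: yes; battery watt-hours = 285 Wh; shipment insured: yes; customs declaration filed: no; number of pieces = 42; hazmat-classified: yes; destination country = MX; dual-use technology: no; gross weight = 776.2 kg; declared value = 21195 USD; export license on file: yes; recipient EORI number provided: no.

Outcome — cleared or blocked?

Blocked

Atomic conditions:
  recipient EORI number provided: no → false
  declared value ≥ 26896 USD: 21195 ≥ 26896 is false
  hazmat-classified: yes → true
  NOT export license on file: yes → false
  customs declaration filed: no → false
  number of pieces ≥ 48: 42 ≥ 48 is false
  gross weight ≤ 18.6 kg: 776.2 ≤ 18.6 is false
  shipment insured: yes → true
  NOT dual-use technology: no → true
  number of pieces ≤ 1: 42 ≤ 1 is false
  battery watt-hours ≤ 153 Wh: 285 ≤ 153 is false
  destination country ∈ {BR, CA, FR}: MX is not in the set → false
Combine:
[1.3] true → false = false
[1.4] false OR false = false
[1] false OR false OR false OR false = false
[2.1.2.1] true OR true = true
[2.1.2] NOT true = false
[2.1] false → false (antecedent false ⇒ implication holds) = true
[2.2.1] false AND false AND false = false
[2.2] NOT false = true
[2] exactly-one(true, true) = false
[root] false OR false = false
Overall: false → blocked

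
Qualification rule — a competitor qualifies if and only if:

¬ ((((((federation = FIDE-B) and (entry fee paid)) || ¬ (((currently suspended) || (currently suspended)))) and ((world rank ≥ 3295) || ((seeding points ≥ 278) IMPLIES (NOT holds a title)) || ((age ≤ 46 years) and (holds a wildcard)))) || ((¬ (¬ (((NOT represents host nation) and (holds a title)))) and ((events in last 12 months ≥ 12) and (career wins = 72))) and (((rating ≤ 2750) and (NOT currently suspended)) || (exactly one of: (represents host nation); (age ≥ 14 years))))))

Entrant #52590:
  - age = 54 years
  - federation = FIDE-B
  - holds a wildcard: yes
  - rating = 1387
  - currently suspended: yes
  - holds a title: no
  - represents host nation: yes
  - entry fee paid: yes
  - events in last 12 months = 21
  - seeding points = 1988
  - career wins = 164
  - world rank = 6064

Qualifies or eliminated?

Eliminated

Atomic conditions:
  federation = FIDE-B: FIDE-B == FIDE-B is true
  entry fee paid: yes → true
  currently suspended: yes → true
  world rank ≥ 3295: 6064 ≥ 3295 is true
  seeding points ≥ 278: 1988 ≥ 278 is true
  NOT holds a title: no → true
  age ≤ 46 years: 54 ≤ 46 is false
  holds a wildcard: yes → true
  NOT represents host nation: yes → false
  holds a title: no → false
  events in last 12 months ≥ 12: 21 ≥ 12 is true
  career wins = 72: 164 == 72 is false
  rating ≤ 2750: 1387 ≤ 2750 is true
  NOT currently suspended: yes → false
  represents host nation: yes → true
  age ≥ 14 years: 54 ≥ 14 is true
Combine:
[1.1.1.1] true AND true = true
[1.1.1.2.1] true OR true = true
[1.1.1.2] NOT true = false
[1.1.1] true OR false = true
[1.1.2.2] true → true = true
[1.1.2.3] false AND true = false
[1.1.2] true OR true OR false = true
[1.1] true AND true = true
[1.2.1.1.1.1] false AND false = false
[1.2.1.1.1] NOT false = true
[1.2.1.1] NOT true = false
[1.2.1.2] true AND false = false
[1.2.1] false AND false = false
[1.2.2.1] true AND false = false
[1.2.2.2] exactly-one(true, true) = false
[1.2.2] false OR false = false
[1.2] false AND false = false
[1] true OR false = true
[root] NOT true = false
Overall: false → eliminated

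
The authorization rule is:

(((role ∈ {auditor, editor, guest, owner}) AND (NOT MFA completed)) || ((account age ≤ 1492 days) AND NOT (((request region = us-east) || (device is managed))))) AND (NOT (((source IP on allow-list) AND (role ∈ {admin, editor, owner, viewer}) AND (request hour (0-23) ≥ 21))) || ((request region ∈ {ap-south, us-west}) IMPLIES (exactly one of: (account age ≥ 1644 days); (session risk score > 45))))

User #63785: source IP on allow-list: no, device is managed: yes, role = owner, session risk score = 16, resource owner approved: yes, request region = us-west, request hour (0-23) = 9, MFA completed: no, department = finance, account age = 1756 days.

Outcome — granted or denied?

Granted

Atomic conditions:
  role ∈ {auditor, editor, guest, owner}: owner is in the set → true
  NOT MFA completed: no → true
  account age ≤ 1492 days: 1756 ≤ 1492 is false
  request region = us-east: us-west == us-east is false
  device is managed: yes → true
  source IP on allow-list: no → false
  role ∈ {admin, editor, owner, viewer}: owner is in the set → true
  request hour (0-23) ≥ 21: 9 ≥ 21 is false
  request region ∈ {ap-south, us-west}: us-west is in the set → true
  account age ≥ 1644 days: 1756 ≥ 1644 is true
  session risk score > 45: 16 > 45 is false
Combine:
[1.1] true AND true = true
[1.2.2.1] false OR true = true
[1.2.2] NOT true = false
[1.2] false AND false = false
[1] true OR false = true
[2.1.1] false AND true AND false = false
[2.1] NOT false = true
[2.2.2] exactly-one(true, false) = true
[2.2] true → true = true
[2] true OR true = true
[root] true AND true = true
Overall: true → granted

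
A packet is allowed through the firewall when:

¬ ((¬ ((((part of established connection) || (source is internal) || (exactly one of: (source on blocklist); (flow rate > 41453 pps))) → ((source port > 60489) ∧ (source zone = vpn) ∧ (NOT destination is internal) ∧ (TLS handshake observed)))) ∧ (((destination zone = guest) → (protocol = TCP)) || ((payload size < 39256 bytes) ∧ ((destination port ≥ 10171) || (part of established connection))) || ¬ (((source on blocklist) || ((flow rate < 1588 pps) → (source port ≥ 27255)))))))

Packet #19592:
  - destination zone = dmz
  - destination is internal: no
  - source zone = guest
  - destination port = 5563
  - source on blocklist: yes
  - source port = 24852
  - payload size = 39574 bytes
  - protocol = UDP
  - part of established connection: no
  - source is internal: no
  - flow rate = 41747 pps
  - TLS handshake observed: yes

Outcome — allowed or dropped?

Allowed

Atomic conditions:
  part of established connection: no → false
  source is internal: no → false
  source on blocklist: yes → true
  flow rate > 41453 pps: 41747 > 41453 is true
  source port > 60489: 24852 > 60489 is false
  source zone = vpn: guest == vpn is false
  NOT destination is internal: no → true
  TLS handshake observed: yes → true
  destination zone = guest: dmz == guest is false
  protocol = TCP: UDP == TCP is false
  payload size < 39256 bytes: 39574 < 39256 is false
  destination port ≥ 10171: 5563 ≥ 10171 is false
  flow rate < 1588 pps: 41747 < 1588 is false
  source port ≥ 27255: 24852 ≥ 27255 is false
Combine:
[1.1.1.1.3] exactly-one(true, true) = false
[1.1.1.1] false OR false OR false = false
[1.1.1.2] false AND false AND true AND true = false
[1.1.1] false → false (antecedent false ⇒ implication holds) = true
[1.1] NOT true = false
[1.2.1] false → false (antecedent false ⇒ implication holds) = true
[1.2.2.2] false OR false = false
[1.2.2] false AND false = false
[1.2.3.1.2] false → false (antecedent false ⇒ implication holds) = true
[1.2.3.1] true OR true = true
[1.2.3] NOT true = false
[1.2] true OR false OR false = true
[1] false AND true = false
[root] NOT false = true
Overall: true → allowed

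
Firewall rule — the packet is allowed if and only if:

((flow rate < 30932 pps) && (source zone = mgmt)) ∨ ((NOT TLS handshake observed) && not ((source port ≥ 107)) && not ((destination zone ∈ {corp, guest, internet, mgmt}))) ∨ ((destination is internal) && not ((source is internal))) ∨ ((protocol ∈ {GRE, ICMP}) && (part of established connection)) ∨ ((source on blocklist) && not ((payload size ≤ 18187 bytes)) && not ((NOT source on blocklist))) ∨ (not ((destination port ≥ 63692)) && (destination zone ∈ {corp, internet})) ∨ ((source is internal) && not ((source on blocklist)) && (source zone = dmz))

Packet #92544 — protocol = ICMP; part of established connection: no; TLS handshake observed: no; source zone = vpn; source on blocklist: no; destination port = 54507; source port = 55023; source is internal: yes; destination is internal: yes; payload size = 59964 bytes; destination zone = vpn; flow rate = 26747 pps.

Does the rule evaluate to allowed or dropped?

Dropped

Atomic conditions:
  flow rate < 30932 pps: 26747 < 30932 is true
  source zone = mgmt: vpn == mgmt is false
  NOT TLS handshake observed: no → true
  source port ≥ 107: 55023 ≥ 107 is true
  destination zone ∈ {corp, guest, internet, mgmt}: vpn is not in the set → false
  destination is internal: yes → true
  source is internal: yes → true
  protocol ∈ {GRE, ICMP}: ICMP is in the set → true
  part of established connection: no → false
  source on blocklist: no → false
  payload size ≤ 18187 bytes: 59964 ≤ 18187 is false
  NOT source on blocklist: no → true
  destination port ≥ 63692: 54507 ≥ 63692 is false
  destination zone ∈ {corp, internet}: vpn is not in the set → false
  source zone = dmz: vpn == dmz is false
Combine:
[1] true AND false = false
[2.2] NOT true = false
[2.3] NOT false = true
[2] true AND false AND true = false
[3.2] NOT true = false
[3] true AND false = false
[4] true AND false = false
[5.2] NOT false = true
[5.3] NOT true = false
[5] false AND true AND false = false
[6.1] NOT false = true
[6] true AND false = false
[7.2] NOT false = true
[7] true AND true AND false = false
[root] false OR false OR false OR false OR false OR false OR false = false
Overall: false → dropped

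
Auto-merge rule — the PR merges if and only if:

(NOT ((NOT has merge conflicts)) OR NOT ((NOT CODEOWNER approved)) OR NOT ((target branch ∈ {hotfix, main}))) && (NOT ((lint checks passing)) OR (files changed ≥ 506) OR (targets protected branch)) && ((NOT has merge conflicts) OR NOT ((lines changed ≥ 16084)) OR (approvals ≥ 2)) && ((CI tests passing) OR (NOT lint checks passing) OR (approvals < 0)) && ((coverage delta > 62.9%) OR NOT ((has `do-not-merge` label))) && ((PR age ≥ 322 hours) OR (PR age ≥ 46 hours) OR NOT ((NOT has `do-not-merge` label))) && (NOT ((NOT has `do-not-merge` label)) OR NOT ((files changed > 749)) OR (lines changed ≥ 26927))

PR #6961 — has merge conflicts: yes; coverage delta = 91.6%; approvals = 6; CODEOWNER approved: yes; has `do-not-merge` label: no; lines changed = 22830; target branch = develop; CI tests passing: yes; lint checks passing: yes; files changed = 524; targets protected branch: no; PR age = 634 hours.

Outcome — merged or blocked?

Atomic conditions:
  NOT has merge conflicts: yes → false
  NOT CODEOWNER approved: yes → false
  target branch ∈ {hotfix, main}: develop is not in the set → false
  lint checks passing: yes → true
  files changed ≥ 506: 524 ≥ 506 is true
  targets protected branch: no → false
  lines changed ≥ 16084: 22830 ≥ 16084 is true
  approvals ≥ 2: 6 ≥ 2 is true
  CI tests passing: yes → true
  NOT lint checks passing: yes → false
  approvals < 0: 6 < 0 is false
  coverage delta > 62.9%: 91.6 > 62.9 is true
  has `do-not-merge` label: no → false
  PR age ≥ 322 hours: 634 ≥ 322 is true
  PR age ≥ 46 hours: 634 ≥ 46 is true
  NOT has `do-not-merge` label: no → true
  files changed > 749: 524 > 749 is false
  lines changed ≥ 26927: 22830 ≥ 26927 is false
Combine:
[1.1] NOT false = true
[1.2] NOT false = true
[1.3] NOT false = true
[1] true OR true OR true = true
[2.1] NOT true = false
[2] false OR true OR false = true
[3.2] NOT true = false
[3] false OR false OR true = true
[4] true OR false OR false = true
[5.2] NOT false = true
[5] true OR true = true
[6.3] NOT true = false
[6] true OR true OR false = true
[7.1] NOT true = false
[7.2] NOT false = true
[7] false OR true OR false = true
[root] true AND true AND true AND true AND true AND true AND true = true
Overall: true → merged

Merged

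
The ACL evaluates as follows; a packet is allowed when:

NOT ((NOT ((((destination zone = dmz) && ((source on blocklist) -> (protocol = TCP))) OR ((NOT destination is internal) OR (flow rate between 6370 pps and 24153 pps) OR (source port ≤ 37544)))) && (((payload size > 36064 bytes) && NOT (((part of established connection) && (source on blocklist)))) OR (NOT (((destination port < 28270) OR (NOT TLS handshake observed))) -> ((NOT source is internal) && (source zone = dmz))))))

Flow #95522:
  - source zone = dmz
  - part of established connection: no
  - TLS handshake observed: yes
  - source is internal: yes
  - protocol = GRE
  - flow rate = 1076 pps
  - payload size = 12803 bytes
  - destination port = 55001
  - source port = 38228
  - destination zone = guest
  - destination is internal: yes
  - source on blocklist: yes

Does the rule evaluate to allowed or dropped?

Allowed

Atomic conditions:
  destination zone = dmz: guest == dmz is false
  source on blocklist: yes → true
  protocol = TCP: GRE == TCP is false
  NOT destination is internal: yes → false
  flow rate between 6370 pps and 24153 pps: 1076 in [6370, 24153] is false
  source port ≤ 37544: 38228 ≤ 37544 is false
  payload size > 36064 bytes: 12803 > 36064 is false
  part of established connection: no → false
  destination port < 28270: 55001 < 28270 is false
  NOT TLS handshake observed: yes → false
  NOT source is internal: yes → false
  source zone = dmz: dmz == dmz is true
Combine:
[1.1.1.1.2] true → false = false
[1.1.1.1] false AND false = false
[1.1.1.2] false OR false OR false = false
[1.1.1] false OR false = false
[1.1] NOT false = true
[1.2.1.2.1] false AND true = false
[1.2.1.2] NOT false = true
[1.2.1] false AND true = false
[1.2.2.1.1] false OR false = false
[1.2.2.1] NOT false = true
[1.2.2.2] false AND true = false
[1.2.2] true → false = false
[1.2] false OR false = false
[1] true AND false = false
[root] NOT false = true
Overall: true → allowed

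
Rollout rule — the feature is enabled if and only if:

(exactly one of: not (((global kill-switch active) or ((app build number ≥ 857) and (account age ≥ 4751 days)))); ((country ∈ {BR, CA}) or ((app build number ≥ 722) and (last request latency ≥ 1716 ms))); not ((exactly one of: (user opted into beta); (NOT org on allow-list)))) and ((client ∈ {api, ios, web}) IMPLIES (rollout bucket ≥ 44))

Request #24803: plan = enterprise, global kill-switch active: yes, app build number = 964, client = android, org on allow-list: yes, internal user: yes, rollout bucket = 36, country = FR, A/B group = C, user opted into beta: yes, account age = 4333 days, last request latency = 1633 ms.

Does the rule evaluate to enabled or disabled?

Atomic conditions:
  global kill-switch active: yes → true
  app build number ≥ 857: 964 ≥ 857 is true
  account age ≥ 4751 days: 4333 ≥ 4751 is false
  country ∈ {BR, CA}: FR is not in the set → false
  app build number ≥ 722: 964 ≥ 722 is true
  last request latency ≥ 1716 ms: 1633 ≥ 1716 is false
  user opted into beta: yes → true
  NOT org on allow-list: yes → false
  client ∈ {api, ios, web}: android is not in the set → false
  rollout bucket ≥ 44: 36 ≥ 44 is false
Combine:
[1.1.1.2] true AND false = false
[1.1.1] true OR false = true
[1.1] NOT true = false
[1.2.2] true AND false = false
[1.2] false OR false = false
[1.3.1] exactly-one(true, false) = true
[1.3] NOT true = false
[1] exactly-one(false, false, false) = false
[2] false → false (antecedent false ⇒ implication holds) = true
[root] false AND true = false
Overall: false → disabled

Disabled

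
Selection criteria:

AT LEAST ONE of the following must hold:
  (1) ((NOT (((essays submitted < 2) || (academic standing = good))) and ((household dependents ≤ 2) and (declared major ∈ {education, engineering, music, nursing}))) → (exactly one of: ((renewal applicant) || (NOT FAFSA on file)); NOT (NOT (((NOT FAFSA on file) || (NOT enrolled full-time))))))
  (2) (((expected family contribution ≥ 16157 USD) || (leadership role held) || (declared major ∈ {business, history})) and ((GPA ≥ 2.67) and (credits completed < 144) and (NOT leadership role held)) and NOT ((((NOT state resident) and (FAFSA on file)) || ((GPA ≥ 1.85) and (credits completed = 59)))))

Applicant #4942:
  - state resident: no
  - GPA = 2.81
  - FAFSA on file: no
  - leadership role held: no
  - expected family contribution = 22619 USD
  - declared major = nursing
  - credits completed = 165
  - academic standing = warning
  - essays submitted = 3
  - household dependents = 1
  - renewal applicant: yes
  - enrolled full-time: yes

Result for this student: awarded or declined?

Atomic conditions:
  essays submitted < 2: 3 < 2 is false
  academic standing = good: warning == good is false
  household dependents ≤ 2: 1 ≤ 2 is true
  declared major ∈ {education, engineering, music, nursing}: nursing is in the set → true
  renewal applicant: yes → true
  NOT FAFSA on file: no → true
  NOT enrolled full-time: yes → false
  expected family contribution ≥ 16157 USD: 22619 ≥ 16157 is true
  leadership role held: no → false
  declared major ∈ {business, history}: nursing is not in the set → false
  GPA ≥ 2.67: 2.81 ≥ 2.67 is true
  credits completed < 144: 165 < 144 is false
  NOT leadership role held: no → true
  NOT state resident: no → true
  FAFSA on file: no → false
  GPA ≥ 1.85: 2.81 ≥ 1.85 is true
  credits completed = 59: 165 == 59 is false
Combine:
[1.1.1.1] false OR false = false
[1.1.1] NOT false = true
[1.1.2] true AND true = true
[1.1] true AND true = true
[1.2.1] true OR true = true
[1.2.2.1.1] true OR false = true
[1.2.2.1] NOT true = false
[1.2.2] NOT false = true
[1.2] exactly-one(true, true) = false
[1] true → false = false
[2.1] true OR false OR false = true
[2.2] true AND false AND true = false
[2.3.1.1] true AND false = false
[2.3.1.2] true AND false = false
[2.3.1] false OR false = false
[2.3] NOT false = true
[2] true AND false AND true = false
[root] false OR false = false
Overall: false → declined

Declined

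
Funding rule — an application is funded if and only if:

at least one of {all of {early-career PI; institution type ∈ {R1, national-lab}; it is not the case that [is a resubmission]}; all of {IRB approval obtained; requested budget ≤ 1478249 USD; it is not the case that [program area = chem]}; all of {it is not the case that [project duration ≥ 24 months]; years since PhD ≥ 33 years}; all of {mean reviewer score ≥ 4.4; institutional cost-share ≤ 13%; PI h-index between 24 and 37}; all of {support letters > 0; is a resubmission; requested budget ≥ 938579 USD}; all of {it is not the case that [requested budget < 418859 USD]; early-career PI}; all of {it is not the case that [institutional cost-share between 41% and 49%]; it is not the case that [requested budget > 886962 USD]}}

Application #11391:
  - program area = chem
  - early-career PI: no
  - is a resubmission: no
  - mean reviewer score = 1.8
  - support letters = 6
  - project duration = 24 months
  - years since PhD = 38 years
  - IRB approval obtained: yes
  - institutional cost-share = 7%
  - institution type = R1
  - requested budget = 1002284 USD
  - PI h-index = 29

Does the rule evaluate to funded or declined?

Declined

Atomic conditions:
  early-career PI: no → false
  institution type ∈ {R1, national-lab}: R1 is in the set → true
  is a resubmission: no → false
  IRB approval obtained: yes → true
  requested budget ≤ 1478249 USD: 1002284 ≤ 1478249 is true
  program area = chem: chem == chem is true
  project duration ≥ 24 months: 24 ≥ 24 is true
  years since PhD ≥ 33 years: 38 ≥ 33 is true
  mean reviewer score ≥ 4.4: 1.8 ≥ 4.4 is false
  institutional cost-share ≤ 13%: 7 ≤ 13 is true
  PI h-index between 24 and 37: 29 in [24, 37] is true
  support letters > 0: 6 > 0 is true
  requested budget ≥ 938579 USD: 1002284 ≥ 938579 is true
  requested budget < 418859 USD: 1002284 < 418859 is false
  institutional cost-share between 41% and 49%: 7 in [41, 49] is false
  requested budget > 886962 USD: 1002284 > 886962 is true
Combine:
[1.3] NOT false = true
[1] false AND true AND true = false
[2.3] NOT true = false
[2] true AND true AND false = false
[3.1] NOT true = false
[3] false AND true = false
[4] false AND true AND true = false
[5] true AND false AND true = false
[6.1] NOT false = true
[6] true AND false = false
[7.1] NOT false = true
[7.2] NOT true = false
[7] true AND false = false
[root] false OR false OR false OR false OR false OR false OR false = false
Overall: false → declined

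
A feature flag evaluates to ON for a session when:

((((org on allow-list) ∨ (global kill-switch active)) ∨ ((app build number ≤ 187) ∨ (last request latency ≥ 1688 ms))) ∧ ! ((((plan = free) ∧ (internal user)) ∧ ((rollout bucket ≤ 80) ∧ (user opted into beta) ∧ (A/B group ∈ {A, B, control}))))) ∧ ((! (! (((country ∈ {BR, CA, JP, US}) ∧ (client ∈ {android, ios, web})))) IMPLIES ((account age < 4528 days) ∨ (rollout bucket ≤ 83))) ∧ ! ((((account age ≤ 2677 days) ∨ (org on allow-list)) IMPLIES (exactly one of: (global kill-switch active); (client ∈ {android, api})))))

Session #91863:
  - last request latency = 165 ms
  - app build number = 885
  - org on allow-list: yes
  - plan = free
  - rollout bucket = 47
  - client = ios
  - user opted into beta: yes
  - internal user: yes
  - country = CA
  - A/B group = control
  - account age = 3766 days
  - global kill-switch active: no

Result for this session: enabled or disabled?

Atomic conditions:
  org on allow-list: yes → true
  global kill-switch active: no → false
  app build number ≤ 187: 885 ≤ 187 is false
  last request latency ≥ 1688 ms: 165 ≥ 1688 is false
  plan = free: free == free is true
  internal user: yes → true
  rollout bucket ≤ 80: 47 ≤ 80 is true
  user opted into beta: yes → true
  A/B group ∈ {A, B, control}: control is in the set → true
  country ∈ {BR, CA, JP, US}: CA is in the set → true
  client ∈ {android, ios, web}: ios is in the set → true
  account age < 4528 days: 3766 < 4528 is true
  rollout bucket ≤ 83: 47 ≤ 83 is true
  account age ≤ 2677 days: 3766 ≤ 2677 is false
  client ∈ {android, api}: ios is not in the set → false
Combine:
[1.1.1] true OR false = true
[1.1.2] false OR false = false
[1.1] true OR false = true
[1.2.1.1] true AND true = true
[1.2.1.2] true AND true AND true = true
[1.2.1] true AND true = true
[1.2] NOT true = false
[1] true AND false = false
[2.1.1.1.1] true AND true = true
[2.1.1.1] NOT true = false
[2.1.1] NOT false = true
[2.1.2] true OR true = true
[2.1] true → true = true
[2.2.1.1] false OR true = true
[2.2.1.2] exactly-one(false, false) = false
[2.2.1] true → false = false
[2.2] NOT false = true
[2] true AND true = true
[root] false AND true = false
Overall: false → disabled

Disabled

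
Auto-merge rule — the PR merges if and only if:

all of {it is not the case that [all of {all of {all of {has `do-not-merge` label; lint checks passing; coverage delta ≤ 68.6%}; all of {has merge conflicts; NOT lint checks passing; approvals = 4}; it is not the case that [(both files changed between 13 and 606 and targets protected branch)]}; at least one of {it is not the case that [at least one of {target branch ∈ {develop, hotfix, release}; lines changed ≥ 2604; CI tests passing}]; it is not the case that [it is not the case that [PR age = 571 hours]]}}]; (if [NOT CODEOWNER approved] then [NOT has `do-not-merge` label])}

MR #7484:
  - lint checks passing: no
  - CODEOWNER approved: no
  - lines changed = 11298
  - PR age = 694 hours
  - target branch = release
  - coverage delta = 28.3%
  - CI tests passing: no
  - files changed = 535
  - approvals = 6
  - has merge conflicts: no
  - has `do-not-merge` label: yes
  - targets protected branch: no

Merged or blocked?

Blocked

Atomic conditions:
  has `do-not-merge` label: yes → true
  lint checks passing: no → false
  coverage delta ≤ 68.6%: 28.3 ≤ 68.6 is true
  has merge conflicts: no → false
  NOT lint checks passing: no → true
  approvals = 4: 6 == 4 is false
  files changed between 13 and 606: 535 in [13, 606] is true
  targets protected branch: no → false
  target branch ∈ {develop, hotfix, release}: release is in the set → true
  lines changed ≥ 2604: 11298 ≥ 2604 is true
  CI tests passing: no → false
  PR age = 571 hours: 694 == 571 is false
  NOT CODEOWNER approved: no → true
  NOT has `do-not-merge` label: yes → false
Combine:
[1.1.1.1] true AND false AND true = false
[1.1.1.2] false AND true AND false = false
[1.1.1.3.1] true AND false = false
[1.1.1.3] NOT false = true
[1.1.1] false AND false AND true = false
[1.1.2.1.1] true OR true OR false = true
[1.1.2.1] NOT true = false
[1.1.2.2.1] NOT false = true
[1.1.2.2] NOT true = false
[1.1.2] false OR false = false
[1.1] false AND false = false
[1] NOT false = true
[2] true → false = false
[root] true AND false = false
Overall: false → blocked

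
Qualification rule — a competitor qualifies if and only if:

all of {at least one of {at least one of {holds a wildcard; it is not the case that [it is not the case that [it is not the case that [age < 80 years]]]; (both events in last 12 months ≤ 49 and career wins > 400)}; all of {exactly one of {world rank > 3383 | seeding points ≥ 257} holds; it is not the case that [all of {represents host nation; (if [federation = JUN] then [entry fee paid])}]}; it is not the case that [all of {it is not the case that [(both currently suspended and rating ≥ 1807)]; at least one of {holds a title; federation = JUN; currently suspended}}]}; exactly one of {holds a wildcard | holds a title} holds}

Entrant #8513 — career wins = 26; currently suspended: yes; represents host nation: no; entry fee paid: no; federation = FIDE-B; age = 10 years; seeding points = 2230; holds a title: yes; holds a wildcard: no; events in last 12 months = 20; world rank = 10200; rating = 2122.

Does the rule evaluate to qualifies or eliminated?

Qualifies

Atomic conditions:
  holds a wildcard: no → false
  age < 80 years: 10 < 80 is true
  events in last 12 months ≤ 49: 20 ≤ 49 is true
  career wins > 400: 26 > 400 is false
  world rank > 3383: 10200 > 3383 is true
  seeding points ≥ 257: 2230 ≥ 257 is true
  represents host nation: no → false
  federation = JUN: FIDE-B == JUN is false
  entry fee paid: no → false
  currently suspended: yes → true
  rating ≥ 1807: 2122 ≥ 1807 is true
  holds a title: yes → true
Combine:
[1.1.2.1.1] NOT true = false
[1.1.2.1] NOT false = true
[1.1.2] NOT true = false
[1.1.3] true AND false = false
[1.1] false OR false OR false = false
[1.2.1] exactly-one(true, true) = false
[1.2.2.1.2] false → false (antecedent false ⇒ implication holds) = true
[1.2.2.1] false AND true = false
[1.2.2] NOT false = true
[1.2] false AND true = false
[1.3.1.1.1] true AND true = true
[1.3.1.1] NOT true = false
[1.3.1.2] true OR false OR true = true
[1.3.1] false AND true = false
[1.3] NOT false = true
[1] false OR false OR true = true
[2] exactly-one(false, true) = true
[root] true AND true = true
Overall: true → qualifies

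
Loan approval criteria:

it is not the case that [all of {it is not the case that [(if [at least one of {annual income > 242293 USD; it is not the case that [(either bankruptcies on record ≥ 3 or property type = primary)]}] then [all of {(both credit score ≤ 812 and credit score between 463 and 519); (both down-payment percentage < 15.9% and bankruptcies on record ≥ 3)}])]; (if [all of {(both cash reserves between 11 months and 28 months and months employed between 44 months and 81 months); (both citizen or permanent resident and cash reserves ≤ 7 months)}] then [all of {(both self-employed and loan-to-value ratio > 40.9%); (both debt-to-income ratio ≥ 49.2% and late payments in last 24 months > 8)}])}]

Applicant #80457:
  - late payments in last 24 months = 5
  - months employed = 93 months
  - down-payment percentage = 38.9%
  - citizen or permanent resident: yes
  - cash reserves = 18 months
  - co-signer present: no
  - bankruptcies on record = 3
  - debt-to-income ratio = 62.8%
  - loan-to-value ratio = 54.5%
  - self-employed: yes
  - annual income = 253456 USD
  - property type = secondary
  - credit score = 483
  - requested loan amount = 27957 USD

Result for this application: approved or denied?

Atomic conditions:
  annual income > 242293 USD: 253456 > 242293 is true
  bankruptcies on record ≥ 3: 3 ≥ 3 is true
  property type = primary: secondary == primary is false
  credit score ≤ 812: 483 ≤ 812 is true
  credit score between 463 and 519: 483 in [463, 519] is true
  down-payment percentage < 15.9%: 38.9 < 15.9 is false
  cash reserves between 11 months and 28 months: 18 in [11, 28] is true
  months employed between 44 months and 81 months: 93 in [44, 81] is false
  citizen or permanent resident: yes → true
  cash reserves ≤ 7 months: 18 ≤ 7 is false
  self-employed: yes → true
  loan-to-value ratio > 40.9%: 54.5 > 40.9 is true
  debt-to-income ratio ≥ 49.2%: 62.8 ≥ 49.2 is true
  late payments in last 24 months > 8: 5 > 8 is false
Combine:
[1.1.1.1.2.1] true OR false = true
[1.1.1.1.2] NOT true = false
[1.1.1.1] true OR false = true
[1.1.1.2.1] true AND true = true
[1.1.1.2.2] false AND true = false
[1.1.1.2] true AND false = false
[1.1.1] true → false = false
[1.1] NOT false = true
[1.2.1.1] true AND false = false
[1.2.1.2] true AND false = false
[1.2.1] false AND false = false
[1.2.2.1] true AND true = true
[1.2.2.2] true AND false = false
[1.2.2] true AND false = false
[1.2] false → false (antecedent false ⇒ implication holds) = true
[1] true AND true = true
[root] NOT true = false
Overall: false → denied

Denied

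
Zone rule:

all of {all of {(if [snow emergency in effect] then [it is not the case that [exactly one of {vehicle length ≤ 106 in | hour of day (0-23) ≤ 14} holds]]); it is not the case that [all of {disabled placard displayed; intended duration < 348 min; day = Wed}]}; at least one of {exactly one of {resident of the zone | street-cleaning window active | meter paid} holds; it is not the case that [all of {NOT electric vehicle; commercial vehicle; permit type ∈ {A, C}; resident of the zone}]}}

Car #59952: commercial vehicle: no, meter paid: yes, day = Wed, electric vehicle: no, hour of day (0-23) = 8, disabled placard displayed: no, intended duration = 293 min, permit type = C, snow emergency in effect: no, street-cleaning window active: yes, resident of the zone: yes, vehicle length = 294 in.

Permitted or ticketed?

Permitted

Atomic conditions:
  snow emergency in effect: no → false
  vehicle length ≤ 106 in: 294 ≤ 106 is false
  hour of day (0-23) ≤ 14: 8 ≤ 14 is true
  disabled placard displayed: no → false
  intended duration < 348 min: 293 < 348 is true
  day = Wed: Wed == Wed is true
  resident of the zone: yes → true
  street-cleaning window active: yes → true
  meter paid: yes → true
  NOT electric vehicle: no → true
  commercial vehicle: no → false
  permit type ∈ {A, C}: C is in the set → true
Combine:
[1.1.2.1] exactly-one(false, true) = true
[1.1.2] NOT true = false
[1.1] false → false (antecedent false ⇒ implication holds) = true
[1.2.1] false AND true AND true = false
[1.2] NOT false = true
[1] true AND true = true
[2.1] exactly-one(true, true, true) = false
[2.2.1] true AND false AND true AND true = false
[2.2] NOT false = true
[2] false OR true = true
[root] true AND true = true
Overall: true → permitted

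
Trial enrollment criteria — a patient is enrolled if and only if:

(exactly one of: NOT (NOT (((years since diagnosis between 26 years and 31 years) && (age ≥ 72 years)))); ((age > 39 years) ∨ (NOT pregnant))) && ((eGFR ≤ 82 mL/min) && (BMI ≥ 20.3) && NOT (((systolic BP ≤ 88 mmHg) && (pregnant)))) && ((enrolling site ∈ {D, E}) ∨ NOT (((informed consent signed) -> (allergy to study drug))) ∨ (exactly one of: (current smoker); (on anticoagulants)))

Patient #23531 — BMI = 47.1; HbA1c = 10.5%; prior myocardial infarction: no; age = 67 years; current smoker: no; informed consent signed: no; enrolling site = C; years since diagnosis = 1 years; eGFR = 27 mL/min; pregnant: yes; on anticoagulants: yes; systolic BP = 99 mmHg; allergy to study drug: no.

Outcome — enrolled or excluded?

Enrolled

Atomic conditions:
  years since diagnosis between 26 years and 31 years: 1 in [26, 31] is false
  age ≥ 72 years: 67 ≥ 72 is false
  age > 39 years: 67 > 39 is true
  NOT pregnant: yes → false
  eGFR ≤ 82 mL/min: 27 ≤ 82 is true
  BMI ≥ 20.3: 47.1 ≥ 20.3 is true
  systolic BP ≤ 88 mmHg: 99 ≤ 88 is false
  pregnant: yes → true
  enrolling site ∈ {D, E}: C is not in the set → false
  informed consent signed: no → false
  allergy to study drug: no → false
  current smoker: no → false
  on anticoagulants: yes → true
Combine:
[1.1.1.1] false AND false = false
[1.1.1] NOT false = true
[1.1] NOT true = false
[1.2] true OR false = true
[1] exactly-one(false, true) = true
[2.3.1] false AND true = false
[2.3] NOT false = true
[2] true AND true AND true = true
[3.2.1] false → false (antecedent false ⇒ implication holds) = true
[3.2] NOT true = false
[3.3] exactly-one(false, true) = true
[3] false OR false OR true = true
[root] true AND true AND true = true
Overall: true → enrolled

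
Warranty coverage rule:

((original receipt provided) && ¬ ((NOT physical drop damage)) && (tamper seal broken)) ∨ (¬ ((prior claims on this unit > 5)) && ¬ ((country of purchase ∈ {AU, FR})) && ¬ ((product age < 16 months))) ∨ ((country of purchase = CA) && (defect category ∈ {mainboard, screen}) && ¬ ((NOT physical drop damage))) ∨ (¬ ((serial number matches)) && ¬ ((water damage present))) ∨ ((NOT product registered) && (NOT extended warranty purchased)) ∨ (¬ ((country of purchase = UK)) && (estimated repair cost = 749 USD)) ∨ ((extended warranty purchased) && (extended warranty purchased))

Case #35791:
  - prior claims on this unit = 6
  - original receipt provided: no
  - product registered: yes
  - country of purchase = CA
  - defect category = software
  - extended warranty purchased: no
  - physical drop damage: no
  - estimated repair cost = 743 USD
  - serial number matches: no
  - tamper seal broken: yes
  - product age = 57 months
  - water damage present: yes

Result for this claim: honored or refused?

Refused

Atomic conditions:
  original receipt provided: no → false
  NOT physical drop damage: no → true
  tamper seal broken: yes → true
  prior claims on this unit > 5: 6 > 5 is true
  country of purchase ∈ {AU, FR}: CA is not in the set → false
  product age < 16 months: 57 < 16 is false
  country of purchase = CA: CA == CA is true
  defect category ∈ {mainboard, screen}: software is not in the set → false
  serial number matches: no → false
  water damage present: yes → true
  NOT product registered: yes → false
  NOT extended warranty purchased: no → true
  country of purchase = UK: CA == UK is false
  estimated repair cost = 749 USD: 743 == 749 is false
  extended warranty purchased: no → false
Combine:
[1.2] NOT true = false
[1] false AND false AND true = false
[2.1] NOT true = false
[2.2] NOT false = true
[2.3] NOT false = true
[2] false AND true AND true = false
[3.3] NOT true = false
[3] true AND false AND false = false
[4.1] NOT false = true
[4.2] NOT true = false
[4] true AND false = false
[5] false AND true = false
[6.1] NOT false = true
[6] true AND false = false
[7] false AND false = false
[root] false OR false OR false OR false OR false OR false OR false = false
Overall: false → refused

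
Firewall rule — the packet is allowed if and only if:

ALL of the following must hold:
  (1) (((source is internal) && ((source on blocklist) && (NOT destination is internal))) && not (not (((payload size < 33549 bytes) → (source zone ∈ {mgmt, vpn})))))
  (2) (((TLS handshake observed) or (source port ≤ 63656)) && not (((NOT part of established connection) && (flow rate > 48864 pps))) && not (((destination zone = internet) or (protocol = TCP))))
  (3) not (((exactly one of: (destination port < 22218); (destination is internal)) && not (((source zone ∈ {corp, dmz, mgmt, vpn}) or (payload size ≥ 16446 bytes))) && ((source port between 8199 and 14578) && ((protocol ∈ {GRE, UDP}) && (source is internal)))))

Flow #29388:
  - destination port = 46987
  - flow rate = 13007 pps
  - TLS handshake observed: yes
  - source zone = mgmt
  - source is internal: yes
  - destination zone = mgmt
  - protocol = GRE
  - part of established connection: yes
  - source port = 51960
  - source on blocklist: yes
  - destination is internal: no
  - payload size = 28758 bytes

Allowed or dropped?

Atomic conditions:
  source is internal: yes → true
  source on blocklist: yes → true
  NOT destination is internal: no → true
  payload size < 33549 bytes: 28758 < 33549 is true
  source zone ∈ {mgmt, vpn}: mgmt is in the set → true
  TLS handshake observed: yes → true
  source port ≤ 63656: 51960 ≤ 63656 is true
  NOT part of established connection: yes → false
  flow rate > 48864 pps: 13007 > 48864 is false
  destination zone = internet: mgmt == internet is false
  protocol = TCP: GRE == TCP is false
  destination port < 22218: 46987 < 22218 is false
  destination is internal: no → false
  source zone ∈ {corp, dmz, mgmt, vpn}: mgmt is in the set → true
  payload size ≥ 16446 bytes: 28758 ≥ 16446 is true
  source port between 8199 and 14578: 51960 in [8199, 14578] is false
  protocol ∈ {GRE, UDP}: GRE is in the set → true
Combine:
[1.1.2] true AND true = true
[1.1] true AND true = true
[1.2.1.1] true → true = true
[1.2.1] NOT true = false
[1.2] NOT false = true
[1] true AND true = true
[2.1] true OR true = true
[2.2.1] false AND false = false
[2.2] NOT false = true
[2.3.1] false OR false = false
[2.3] NOT false = true
[2] true AND true AND true = true
[3.1.1] exactly-one(false, false) = false
[3.1.2.1] true OR true = true
[3.1.2] NOT true = false
[3.1.3.2] true AND true = true
[3.1.3] false AND true = false
[3.1] false AND false AND false = false
[3] NOT false = true
[root] true AND true AND true = true
Overall: true → allowed

Allowed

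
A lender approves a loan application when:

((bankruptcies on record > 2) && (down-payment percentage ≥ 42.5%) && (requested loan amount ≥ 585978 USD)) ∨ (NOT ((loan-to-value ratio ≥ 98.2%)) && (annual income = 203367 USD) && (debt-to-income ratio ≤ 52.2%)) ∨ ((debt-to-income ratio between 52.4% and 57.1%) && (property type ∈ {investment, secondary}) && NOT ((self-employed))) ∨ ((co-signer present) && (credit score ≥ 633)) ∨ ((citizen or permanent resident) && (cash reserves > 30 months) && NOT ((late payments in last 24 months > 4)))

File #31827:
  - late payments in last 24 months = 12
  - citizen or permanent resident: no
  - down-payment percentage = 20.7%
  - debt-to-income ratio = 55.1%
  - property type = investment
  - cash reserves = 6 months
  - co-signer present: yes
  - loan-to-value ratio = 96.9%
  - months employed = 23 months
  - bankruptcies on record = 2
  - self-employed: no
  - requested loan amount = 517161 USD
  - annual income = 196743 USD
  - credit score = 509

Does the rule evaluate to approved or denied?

Approved

Atomic conditions:
  bankruptcies on record > 2: 2 > 2 is false
  down-payment percentage ≥ 42.5%: 20.7 ≥ 42.5 is false
  requested loan amount ≥ 585978 USD: 517161 ≥ 585978 is false
  loan-to-value ratio ≥ 98.2%: 96.9 ≥ 98.2 is false
  annual income = 203367 USD: 196743 == 203367 is false
  debt-to-income ratio ≤ 52.2%: 55.1 ≤ 52.2 is false
  debt-to-income ratio between 52.4% and 57.1%: 55.1 in [52.4, 57.1] is true
  property type ∈ {investment, secondary}: investment is in the set → true
  self-employed: no → false
  co-signer present: yes → true
  credit score ≥ 633: 509 ≥ 633 is false
  citizen or permanent resident: no → false
  cash reserves > 30 months: 6 > 30 is false
  late payments in last 24 months > 4: 12 > 4 is true
Combine:
[1] false AND false AND false = false
[2.1] NOT false = true
[2] true AND false AND false = false
[3.3] NOT false = true
[3] true AND true AND true = true
[4] true AND false = false
[5.3] NOT true = false
[5] false AND false AND false = false
[root] false OR false OR true OR false OR false = true
Overall: true → approved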